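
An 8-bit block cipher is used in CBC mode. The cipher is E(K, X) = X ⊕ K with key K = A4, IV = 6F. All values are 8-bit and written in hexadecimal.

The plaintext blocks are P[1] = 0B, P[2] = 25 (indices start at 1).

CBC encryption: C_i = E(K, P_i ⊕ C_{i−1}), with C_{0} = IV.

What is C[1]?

C[1] = C0

C[1]: P[1] ⊕ 6F = 64; E(K, 64) = C0.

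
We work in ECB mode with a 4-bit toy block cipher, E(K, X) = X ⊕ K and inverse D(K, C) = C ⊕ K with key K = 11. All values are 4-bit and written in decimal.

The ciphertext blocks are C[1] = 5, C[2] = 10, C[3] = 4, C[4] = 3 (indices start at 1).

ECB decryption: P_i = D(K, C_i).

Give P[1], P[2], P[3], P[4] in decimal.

P[1]: D(K, 5) = 14.
P[2]: D(K, 10) = 1.
P[3]: D(K, 4) = 15.
P[4]: D(K, 3) = 8.

P[1] = 14, P[2] = 1, P[3] = 15, P[4] = 8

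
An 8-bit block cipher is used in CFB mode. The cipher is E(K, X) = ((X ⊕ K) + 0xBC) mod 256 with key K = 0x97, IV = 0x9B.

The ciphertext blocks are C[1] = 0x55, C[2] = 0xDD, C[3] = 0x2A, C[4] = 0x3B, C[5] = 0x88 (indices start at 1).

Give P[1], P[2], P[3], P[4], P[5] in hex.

CFB decryption: P_i = C_i ⊕ E(K, C_{i−1}), with C_{0} = IV.
P[1]: E(K, 0x9B) = 0xC8; 0x55 ⊕ 0xC8 = 0x9D.
P[2]: E(K, 0x55) = 0x7E; 0xDD ⊕ 0x7E = 0xA3.
P[3]: E(K, 0xDD) = 0x06; 0x2A ⊕ 0x06 = 0x2C.
P[4]: E(K, 0x2A) = 0x79; 0x3B ⊕ 0x79 = 0x42.
P[5]: E(K, 0x3B) = 0x68; 0x88 ⊕ 0x68 = 0xE0.

P[1] = 0x9D, P[2] = 0xA3, P[3] = 0x2C, P[4] = 0x42, P[5] = 0xE0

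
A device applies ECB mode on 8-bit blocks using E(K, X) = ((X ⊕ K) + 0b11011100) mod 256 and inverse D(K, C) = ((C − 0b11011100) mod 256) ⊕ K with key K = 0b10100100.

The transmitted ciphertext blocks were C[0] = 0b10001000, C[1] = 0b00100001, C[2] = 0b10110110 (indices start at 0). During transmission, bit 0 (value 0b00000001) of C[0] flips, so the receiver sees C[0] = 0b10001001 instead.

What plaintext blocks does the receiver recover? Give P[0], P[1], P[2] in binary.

P[0] = 0b00001001, P[1] = 0b11100001, P[2] = 0b01111110

ECB decryption: P_i = D(K, C_i).
Only C[0] changed, to 0b10001001. In ECB, a change in C_i affects only P_i. Decrypting the received ciphertext:
P[0]: D(K, 0b10001001) = 0b00001001.
P[1]: D(K, 0b00100001) = 0b11100001.
P[2]: D(K, 0b10110110) = 0b01111110.
Blocks that differ from the original plaintext: P[0].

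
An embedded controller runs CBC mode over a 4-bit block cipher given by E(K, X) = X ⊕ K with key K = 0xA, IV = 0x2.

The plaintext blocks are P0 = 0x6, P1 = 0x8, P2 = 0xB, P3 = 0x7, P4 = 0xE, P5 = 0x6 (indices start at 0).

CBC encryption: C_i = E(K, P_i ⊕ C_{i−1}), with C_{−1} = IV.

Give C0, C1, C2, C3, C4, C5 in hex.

C0: P0 ⊕ 0x2 = 0x4; E(K, 0x4) = 0xE.
C1: P1 ⊕ 0xE = 0x6; E(K, 0x6) = 0xC.
C2: P2 ⊕ 0xC = 0x7; E(K, 0x7) = 0xD.
C3: P3 ⊕ 0xD = 0xA; E(K, 0xA) = 0x0.
C4: P4 ⊕ 0x0 = 0xE; E(K, 0xE) = 0x4.
C5: P5 ⊕ 0x4 = 0x2; E(K, 0x2) = 0x8.

C0 = 0xE, C1 = 0xC, C2 = 0xD, C3 = 0x0, C4 = 0x4, C5 = 0x8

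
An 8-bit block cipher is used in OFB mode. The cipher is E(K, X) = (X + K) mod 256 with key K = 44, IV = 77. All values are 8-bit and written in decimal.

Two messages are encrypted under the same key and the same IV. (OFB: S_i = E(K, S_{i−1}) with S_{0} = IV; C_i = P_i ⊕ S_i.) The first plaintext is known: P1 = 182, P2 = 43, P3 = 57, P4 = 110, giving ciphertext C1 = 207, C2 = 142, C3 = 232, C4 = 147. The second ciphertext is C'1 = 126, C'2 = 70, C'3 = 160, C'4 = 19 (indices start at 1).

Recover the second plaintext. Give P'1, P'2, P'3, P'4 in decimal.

In OFB with a reused IV, both messages share the same keystream S_i, so C_i ⊕ C'_i = P_i ⊕ P'_i and thus P'_i = P_i ⊕ C_i ⊕ C'_i.
P'1: 182 ⊕ 207 ⊕ 126 = 7.
P'2: 43 ⊕ 142 ⊕ 70 = 227.
P'3: 57 ⊕ 232 ⊕ 160 = 113.
P'4: 110 ⊕ 147 ⊕ 19 = 238.

P'1 = 7, P'2 = 227, P'3 = 113, P'4 = 238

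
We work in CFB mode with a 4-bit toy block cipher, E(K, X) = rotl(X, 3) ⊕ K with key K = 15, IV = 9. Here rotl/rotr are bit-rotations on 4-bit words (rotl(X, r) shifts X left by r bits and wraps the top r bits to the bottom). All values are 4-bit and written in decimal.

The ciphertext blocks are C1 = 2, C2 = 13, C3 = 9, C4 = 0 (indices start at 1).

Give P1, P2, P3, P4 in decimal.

P1 = 1, P2 = 3, P3 = 8, P4 = 3

CFB decryption: P_i = C_i ⊕ E(K, C_{i−1}), with C_{0} = IV.
P1: E(K, 9) = 3; 2 ⊕ 3 = 1.
P2: E(K, 2) = 14; 13 ⊕ 14 = 3.
P3: E(K, 13) = 1; 9 ⊕ 1 = 8.
P4: E(K, 9) = 3; 0 ⊕ 3 = 3.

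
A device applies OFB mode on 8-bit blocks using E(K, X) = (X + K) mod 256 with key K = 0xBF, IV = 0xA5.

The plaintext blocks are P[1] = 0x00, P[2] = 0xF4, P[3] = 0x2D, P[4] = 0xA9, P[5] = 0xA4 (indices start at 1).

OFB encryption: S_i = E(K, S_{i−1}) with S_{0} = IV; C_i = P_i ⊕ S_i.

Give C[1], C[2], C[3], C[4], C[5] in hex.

C[1]: S = E(K, 0xA5) = 0x64; 0x00 ⊕ 0x64 = 0x64.
C[2]: S = E(K, 0x64) = 0x23; 0xF4 ⊕ 0x23 = 0xD7.
C[3]: S = E(K, 0x23) = 0xE2; 0x2D ⊕ 0xE2 = 0xCF.
C[4]: S = E(K, 0xE2) = 0xA1; 0xA9 ⊕ 0xA1 = 0x08.
C[5]: S = E(K, 0xA1) = 0x60; 0xA4 ⊕ 0x60 = 0xC4.

C[1] = 0x64, C[2] = 0xD7, C[3] = 0xCF, C[4] = 0x08, C[5] = 0xC4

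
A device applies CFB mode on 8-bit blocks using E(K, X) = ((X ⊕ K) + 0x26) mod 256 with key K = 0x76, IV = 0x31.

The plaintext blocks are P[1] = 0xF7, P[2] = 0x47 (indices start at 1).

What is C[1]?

CFB encryption: C_i = P_i ⊕ E(K, C_{i−1}), with C_{0} = IV.
C[1]: E(K, 0x31) = 0x6D; 0xF7 ⊕ 0x6D = 0x9A.

C[1] = 0x9A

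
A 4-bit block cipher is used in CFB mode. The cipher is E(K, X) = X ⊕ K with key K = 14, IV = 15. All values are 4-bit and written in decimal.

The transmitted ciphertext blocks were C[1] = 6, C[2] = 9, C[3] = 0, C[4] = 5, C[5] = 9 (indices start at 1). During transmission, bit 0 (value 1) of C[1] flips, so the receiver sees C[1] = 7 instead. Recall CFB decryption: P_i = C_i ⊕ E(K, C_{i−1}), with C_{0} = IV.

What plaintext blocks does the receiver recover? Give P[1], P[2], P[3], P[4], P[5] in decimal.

Only C[1] changed, to 7. In CFB, a change in C_i flips the same bit in P_i and garbles P_{i+1}. Decrypting the received ciphertext:
P[1]: E(K, 15) = 1; 7 ⊕ 1 = 6.
P[2]: E(K, 7) = 9; 9 ⊕ 9 = 0.
P[3]: E(K, 9) = 7; 0 ⊕ 7 = 7.
P[4]: E(K, 0) = 14; 5 ⊕ 14 = 11.
P[5]: E(K, 5) = 11; 9 ⊕ 11 = 2.
Blocks that differ from the original plaintext: P[1], P[2].

P[1] = 6, P[2] = 0, P[3] = 7, P[4] = 11, P[5] = 2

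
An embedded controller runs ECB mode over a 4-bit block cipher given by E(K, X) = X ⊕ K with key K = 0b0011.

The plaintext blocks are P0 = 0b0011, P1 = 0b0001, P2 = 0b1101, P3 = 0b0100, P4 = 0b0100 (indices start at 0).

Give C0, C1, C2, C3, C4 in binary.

C0 = 0b0000, C1 = 0b0010, C2 = 0b1110, C3 = 0b0111, C4 = 0b0111

ECB encryption: C_i = E(K, P_i).
C0: E(K, 0b0011) = 0b0000.
C1: E(K, 0b0001) = 0b0010.
C2: E(K, 0b1101) = 0b1110.
C3: E(K, 0b0100) = 0b0111.
C4: E(K, 0b0100) = 0b0111.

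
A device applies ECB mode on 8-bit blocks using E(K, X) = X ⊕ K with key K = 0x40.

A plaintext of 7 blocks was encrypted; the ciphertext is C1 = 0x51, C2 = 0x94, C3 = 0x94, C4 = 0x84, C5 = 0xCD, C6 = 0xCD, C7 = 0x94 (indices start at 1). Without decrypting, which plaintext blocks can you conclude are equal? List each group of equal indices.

ECB encrypts each block independently with the same key, so equal ciphertext blocks imply equal plaintext blocks.
C2 = C3 = C7 = 0x94, so P2 = P3 = P7.
C5 = C6 = 0xCD, so P5 = P6.

P2 = P3 = P7; P5 = P6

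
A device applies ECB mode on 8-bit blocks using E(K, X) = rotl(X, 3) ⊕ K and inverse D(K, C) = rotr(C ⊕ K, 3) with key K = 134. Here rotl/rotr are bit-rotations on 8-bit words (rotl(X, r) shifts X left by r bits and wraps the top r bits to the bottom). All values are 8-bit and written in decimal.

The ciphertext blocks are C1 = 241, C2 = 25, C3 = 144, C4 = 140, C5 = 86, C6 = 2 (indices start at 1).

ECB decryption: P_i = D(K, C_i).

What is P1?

P1: D(K, 241) = 238.

P1 = 238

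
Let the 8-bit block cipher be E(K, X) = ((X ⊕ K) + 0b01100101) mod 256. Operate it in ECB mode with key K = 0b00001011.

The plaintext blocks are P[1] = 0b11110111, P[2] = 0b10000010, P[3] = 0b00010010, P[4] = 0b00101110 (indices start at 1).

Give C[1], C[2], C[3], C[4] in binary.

ECB encryption: C_i = E(K, P_i).
C[1]: E(K, 0b11110111) = 0b01100001.
C[2]: E(K, 0b10000010) = 0b11101110.
C[3]: E(K, 0b00010010) = 0b01111110.
C[4]: E(K, 0b00101110) = 0b10001010.

C[1] = 0b01100001, C[2] = 0b11101110, C[3] = 0b01111110, C[4] = 0b10001010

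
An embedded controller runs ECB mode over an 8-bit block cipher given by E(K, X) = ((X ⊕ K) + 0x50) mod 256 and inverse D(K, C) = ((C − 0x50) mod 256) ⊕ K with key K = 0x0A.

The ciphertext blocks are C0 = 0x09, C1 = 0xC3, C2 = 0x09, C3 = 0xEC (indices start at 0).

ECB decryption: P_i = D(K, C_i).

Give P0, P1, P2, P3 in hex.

P0 = 0xB3, P1 = 0x79, P2 = 0xB3, P3 = 0x96

P0: D(K, 0x09) = 0xB3.
P1: D(K, 0xC3) = 0x79.
P2: D(K, 0x09) = 0xB3.
P3: D(K, 0xEC) = 0x96.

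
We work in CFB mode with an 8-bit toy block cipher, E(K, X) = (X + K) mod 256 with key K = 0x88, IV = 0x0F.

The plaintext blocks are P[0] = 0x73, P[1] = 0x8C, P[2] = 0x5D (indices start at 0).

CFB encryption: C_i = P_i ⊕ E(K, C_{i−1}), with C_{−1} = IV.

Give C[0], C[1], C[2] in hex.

C[0] = 0xE4, C[1] = 0xE0, C[2] = 0x35

C[0]: E(K, 0x0F) = 0x97; 0x73 ⊕ 0x97 = 0xE4.
C[1]: E(K, 0xE4) = 0x6C; 0x8C ⊕ 0x6C = 0xE0.
C[2]: E(K, 0xE0) = 0x68; 0x5D ⊕ 0x68 = 0x35.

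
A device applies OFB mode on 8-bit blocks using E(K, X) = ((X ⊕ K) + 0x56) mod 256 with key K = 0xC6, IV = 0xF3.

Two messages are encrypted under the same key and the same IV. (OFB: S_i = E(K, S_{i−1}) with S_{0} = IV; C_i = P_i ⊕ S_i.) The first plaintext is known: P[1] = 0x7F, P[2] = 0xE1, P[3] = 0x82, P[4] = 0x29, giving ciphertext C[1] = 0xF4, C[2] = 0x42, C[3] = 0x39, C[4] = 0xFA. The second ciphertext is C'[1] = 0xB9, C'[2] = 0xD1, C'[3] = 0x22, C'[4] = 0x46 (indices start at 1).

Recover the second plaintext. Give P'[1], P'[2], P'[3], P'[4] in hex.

P'[1] = 0x32, P'[2] = 0x72, P'[3] = 0x99, P'[4] = 0x95

In OFB with a reused IV, both messages share the same keystream S_i, so C_i ⊕ C'_i = P_i ⊕ P'_i and thus P'_i = P_i ⊕ C_i ⊕ C'_i.
P'[1]: 0x7F ⊕ 0xF4 ⊕ 0xB9 = 0x32.
P'[2]: 0xE1 ⊕ 0x42 ⊕ 0xD1 = 0x72.
P'[3]: 0x82 ⊕ 0x39 ⊕ 0x22 = 0x99.
P'[4]: 0x29 ⊕ 0xFA ⊕ 0x46 = 0x95.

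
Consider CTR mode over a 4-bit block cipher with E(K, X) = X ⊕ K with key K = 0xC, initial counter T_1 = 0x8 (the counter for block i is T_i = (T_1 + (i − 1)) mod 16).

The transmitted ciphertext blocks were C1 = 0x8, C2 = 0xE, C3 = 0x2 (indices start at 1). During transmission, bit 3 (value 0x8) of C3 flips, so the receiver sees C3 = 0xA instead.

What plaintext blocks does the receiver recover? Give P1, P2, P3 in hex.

CTR decryption: S_i = E(K, T_i) where T_i is the counter for block i; P_i = C_i ⊕ S_i.
Only C3 changed, to 0xA. In CTR, a change in C_i flips the same bit in P_i only; the keystream is unaffected. Decrypting the received ciphertext:
P1: T = 0x8, S = E(K, T) = 0x4; 0x8 ⊕ 0x4 = 0xC.
P2: T = 0x9, S = E(K, T) = 0x5; 0xE ⊕ 0x5 = 0xB.
P3: T = 0xA, S = E(K, T) = 0x6; 0xA ⊕ 0x6 = 0xC.
Blocks that differ from the original plaintext: P3.

P1 = 0xC, P2 = 0xB, P3 = 0xC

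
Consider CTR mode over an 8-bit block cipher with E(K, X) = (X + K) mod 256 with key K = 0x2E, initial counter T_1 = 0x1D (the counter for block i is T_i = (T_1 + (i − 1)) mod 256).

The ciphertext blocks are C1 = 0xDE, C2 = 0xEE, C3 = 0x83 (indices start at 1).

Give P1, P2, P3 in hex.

CTR decryption: S_i = E(K, T_i) where T_i is the counter for block i; P_i = C_i ⊕ S_i.
P1: T = 0x1D, S = E(K, T) = 0x4B; 0xDE ⊕ 0x4B = 0x95.
P2: T = 0x1E, S = E(K, T) = 0x4C; 0xEE ⊕ 0x4C = 0xA2.
P3: T = 0x1F, S = E(K, T) = 0x4D; 0x83 ⊕ 0x4D = 0xCE.

P1 = 0x95, P2 = 0xA2, P3 = 0xCE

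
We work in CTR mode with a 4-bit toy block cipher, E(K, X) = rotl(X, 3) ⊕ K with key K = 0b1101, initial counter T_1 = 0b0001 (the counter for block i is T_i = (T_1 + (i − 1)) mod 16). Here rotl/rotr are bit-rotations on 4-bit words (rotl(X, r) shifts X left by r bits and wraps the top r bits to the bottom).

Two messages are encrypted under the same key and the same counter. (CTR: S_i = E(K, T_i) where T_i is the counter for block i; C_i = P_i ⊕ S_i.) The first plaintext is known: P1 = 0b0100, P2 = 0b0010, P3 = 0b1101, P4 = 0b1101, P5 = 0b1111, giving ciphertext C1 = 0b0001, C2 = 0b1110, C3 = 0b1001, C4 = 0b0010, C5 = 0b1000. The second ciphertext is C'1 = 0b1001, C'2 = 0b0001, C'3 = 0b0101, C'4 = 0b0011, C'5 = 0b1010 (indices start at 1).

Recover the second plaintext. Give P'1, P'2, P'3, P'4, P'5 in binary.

In CTR with a reused counter, both messages share the same keystream S_i, so C_i ⊕ C'_i = P_i ⊕ P'_i and thus P'_i = P_i ⊕ C_i ⊕ C'_i.
P'1: 0b0100 ⊕ 0b0001 ⊕ 0b1001 = 0b1100.
P'2: 0b0010 ⊕ 0b1110 ⊕ 0b0001 = 0b1101.
P'3: 0b1101 ⊕ 0b1001 ⊕ 0b0101 = 0b0001.
P'4: 0b1101 ⊕ 0b0010 ⊕ 0b0011 = 0b1100.
P'5: 0b1111 ⊕ 0b1000 ⊕ 0b1010 = 0b1101.

P'1 = 0b1100, P'2 = 0b1101, P'3 = 0b0001, P'4 = 0b1100, P'5 = 0b1101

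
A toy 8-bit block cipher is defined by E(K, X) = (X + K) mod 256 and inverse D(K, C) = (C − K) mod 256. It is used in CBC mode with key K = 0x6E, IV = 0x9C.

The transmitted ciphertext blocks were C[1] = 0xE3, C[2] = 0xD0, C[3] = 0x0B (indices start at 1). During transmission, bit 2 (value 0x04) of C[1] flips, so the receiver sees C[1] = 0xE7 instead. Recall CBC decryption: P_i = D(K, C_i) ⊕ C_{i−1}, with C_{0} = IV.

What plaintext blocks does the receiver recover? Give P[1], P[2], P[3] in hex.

P[1] = 0xE5, P[2] = 0x85, P[3] = 0x4D

Only C[1] changed, to 0xE7. In CBC, a change in C_i garbles P_i and flips the same bit in P_{i+1}. Decrypting the received ciphertext:
P[1]: D(K, 0xE7) = 0x79; 0x79 ⊕ 0x9C = 0xE5.
P[2]: D(K, 0xD0) = 0x62; 0x62 ⊕ 0xE7 = 0x85.
P[3]: D(K, 0x0B) = 0x9D; 0x9D ⊕ 0xD0 = 0x4D.
Blocks that differ from the original plaintext: P[1], P[2].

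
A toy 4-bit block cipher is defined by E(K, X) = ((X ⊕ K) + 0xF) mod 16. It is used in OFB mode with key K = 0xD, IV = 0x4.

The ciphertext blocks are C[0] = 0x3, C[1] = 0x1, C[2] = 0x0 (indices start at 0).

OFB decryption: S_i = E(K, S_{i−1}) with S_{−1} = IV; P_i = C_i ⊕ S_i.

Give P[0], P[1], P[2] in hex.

P[0] = 0xB, P[1] = 0x5, P[2] = 0x8

P[0]: S = E(K, 0x4) = 0x8; 0x3 ⊕ 0x8 = 0xB.
P[1]: S = E(K, 0x8) = 0x4; 0x1 ⊕ 0x4 = 0x5.
P[2]: S = E(K, 0x4) = 0x8; 0x0 ⊕ 0x8 = 0x8.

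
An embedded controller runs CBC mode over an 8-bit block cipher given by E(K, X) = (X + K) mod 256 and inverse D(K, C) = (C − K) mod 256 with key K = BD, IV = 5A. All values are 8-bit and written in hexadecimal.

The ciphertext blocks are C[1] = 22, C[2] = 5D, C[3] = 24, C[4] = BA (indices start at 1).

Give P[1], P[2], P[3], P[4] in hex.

CBC decryption: P_i = D(K, C_i) ⊕ C_{i−1}, with C_{0} = IV.
P[1]: D(K, 22) = 65; 65 ⊕ 5A = 3F.
P[2]: D(K, 5D) = A0; A0 ⊕ 22 = 82.
P[3]: D(K, 24) = 67; 67 ⊕ 5D = 3A.
P[4]: D(K, BA) = FD; FD ⊕ 24 = D9.

P[1] = 3F, P[2] = 82, P[3] = 3A, P[4] = D9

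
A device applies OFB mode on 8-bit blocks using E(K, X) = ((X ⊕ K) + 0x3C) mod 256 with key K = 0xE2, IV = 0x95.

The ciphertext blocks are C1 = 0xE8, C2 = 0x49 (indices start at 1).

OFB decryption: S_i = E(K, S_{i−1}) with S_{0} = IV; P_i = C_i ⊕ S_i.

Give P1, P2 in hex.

P1: S = E(K, 0x95) = 0xB3; 0xE8 ⊕ 0xB3 = 0x5B.
P2: S = E(K, 0xB3) = 0x8D; 0x49 ⊕ 0x8D = 0xC4.

P1 = 0x5B, P2 = 0xC4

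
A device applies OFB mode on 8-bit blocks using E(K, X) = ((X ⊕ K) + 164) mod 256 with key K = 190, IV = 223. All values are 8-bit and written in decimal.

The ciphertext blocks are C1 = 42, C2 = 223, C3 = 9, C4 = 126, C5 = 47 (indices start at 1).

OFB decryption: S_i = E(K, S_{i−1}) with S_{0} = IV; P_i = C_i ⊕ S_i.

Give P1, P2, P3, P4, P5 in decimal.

P1 = 47, P2 = 128, P3 = 140, P4 = 161, P5 = 42

P1: S = E(K, 223) = 5; 42 ⊕ 5 = 47.
P2: S = E(K, 5) = 95; 223 ⊕ 95 = 128.
P3: S = E(K, 95) = 133; 9 ⊕ 133 = 140.
P4: S = E(K, 133) = 223; 126 ⊕ 223 = 161.
P5: S = E(K, 223) = 5; 47 ⊕ 5 = 42.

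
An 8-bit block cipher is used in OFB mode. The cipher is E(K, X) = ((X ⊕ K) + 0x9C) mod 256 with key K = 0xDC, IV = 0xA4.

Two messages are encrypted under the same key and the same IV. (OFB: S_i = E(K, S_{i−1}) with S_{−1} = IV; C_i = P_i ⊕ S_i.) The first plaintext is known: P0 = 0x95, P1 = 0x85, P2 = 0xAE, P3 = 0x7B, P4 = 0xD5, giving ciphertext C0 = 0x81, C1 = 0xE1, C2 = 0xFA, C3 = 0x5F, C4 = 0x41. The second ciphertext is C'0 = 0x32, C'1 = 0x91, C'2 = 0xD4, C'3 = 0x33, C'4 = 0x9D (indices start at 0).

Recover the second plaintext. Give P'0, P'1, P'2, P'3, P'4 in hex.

P'0 = 0x26, P'1 = 0xF5, P'2 = 0x80, P'3 = 0x17, P'4 = 0x09

In OFB with a reused IV, both messages share the same keystream S_i, so C_i ⊕ C'_i = P_i ⊕ P'_i and thus P'_i = P_i ⊕ C_i ⊕ C'_i.
P'0: 0x95 ⊕ 0x81 ⊕ 0x32 = 0x26.
P'1: 0x85 ⊕ 0xE1 ⊕ 0x91 = 0xF5.
P'2: 0xAE ⊕ 0xFA ⊕ 0xD4 = 0x80.
P'3: 0x7B ⊕ 0x5F ⊕ 0x33 = 0x17.
P'4: 0xD5 ⊕ 0x41 ⊕ 0x9D = 0x09.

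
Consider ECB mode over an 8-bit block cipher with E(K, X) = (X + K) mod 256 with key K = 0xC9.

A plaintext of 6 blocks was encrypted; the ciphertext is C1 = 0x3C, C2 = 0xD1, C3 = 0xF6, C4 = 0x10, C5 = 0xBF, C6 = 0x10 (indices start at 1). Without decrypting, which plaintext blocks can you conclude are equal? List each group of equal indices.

ECB encrypts each block independently with the same key, so equal ciphertext blocks imply equal plaintext blocks.
C4 = C6 = 0x10, so P4 = P6.

P4 = P6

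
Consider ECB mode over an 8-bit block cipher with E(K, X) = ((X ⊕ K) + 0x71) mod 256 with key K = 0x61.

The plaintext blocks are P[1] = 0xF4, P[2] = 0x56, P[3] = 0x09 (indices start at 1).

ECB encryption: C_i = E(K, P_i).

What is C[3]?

C[3]: E(K, 0x09) = 0xD9.

C[3] = 0xD9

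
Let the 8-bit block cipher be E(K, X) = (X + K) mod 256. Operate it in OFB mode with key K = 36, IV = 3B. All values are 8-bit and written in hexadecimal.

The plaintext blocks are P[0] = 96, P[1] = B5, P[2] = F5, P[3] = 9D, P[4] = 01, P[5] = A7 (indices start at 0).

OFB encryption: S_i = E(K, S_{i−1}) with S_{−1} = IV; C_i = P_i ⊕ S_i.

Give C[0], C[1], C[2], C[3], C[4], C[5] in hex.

C[0]: S = E(K, 3B) = 71; 96 ⊕ 71 = E7.
C[1]: S = E(K, 71) = A7; B5 ⊕ A7 = 12.
C[2]: S = E(K, A7) = DD; F5 ⊕ DD = 28.
C[3]: S = E(K, DD) = 13; 9D ⊕ 13 = 8E.
C[4]: S = E(K, 13) = 49; 01 ⊕ 49 = 48.
C[5]: S = E(K, 49) = 7F; A7 ⊕ 7F = D8.

C[0] = E7, C[1] = 12, C[2] = 28, C[3] = 8E, C[4] = 48, C[5] = D8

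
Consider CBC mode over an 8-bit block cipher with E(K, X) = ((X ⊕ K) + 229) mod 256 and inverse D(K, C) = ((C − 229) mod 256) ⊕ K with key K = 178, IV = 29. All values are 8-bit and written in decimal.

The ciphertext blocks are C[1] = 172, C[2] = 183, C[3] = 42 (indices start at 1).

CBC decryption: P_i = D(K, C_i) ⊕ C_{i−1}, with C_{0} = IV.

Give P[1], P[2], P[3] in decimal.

P[1] = 104, P[2] = 204, P[3] = 64

P[1]: D(K, 172) = 117; 117 ⊕ 29 = 104.
P[2]: D(K, 183) = 96; 96 ⊕ 172 = 204.
P[3]: D(K, 42) = 247; 247 ⊕ 183 = 64.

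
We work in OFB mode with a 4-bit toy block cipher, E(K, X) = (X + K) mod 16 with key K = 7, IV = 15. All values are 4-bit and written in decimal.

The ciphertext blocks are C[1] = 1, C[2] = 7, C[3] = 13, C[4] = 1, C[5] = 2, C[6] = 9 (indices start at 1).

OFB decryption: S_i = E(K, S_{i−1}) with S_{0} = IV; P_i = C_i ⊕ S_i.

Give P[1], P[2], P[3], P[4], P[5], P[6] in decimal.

P[1]: S = E(K, 15) = 6; 1 ⊕ 6 = 7.
P[2]: S = E(K, 6) = 13; 7 ⊕ 13 = 10.
P[3]: S = E(K, 13) = 4; 13 ⊕ 4 = 9.
P[4]: S = E(K, 4) = 11; 1 ⊕ 11 = 10.
P[5]: S = E(K, 11) = 2; 2 ⊕ 2 = 0.
P[6]: S = E(K, 2) = 9; 9 ⊕ 9 = 0.

P[1] = 7, P[2] = 10, P[3] = 9, P[4] = 10, P[5] = 0, P[6] = 0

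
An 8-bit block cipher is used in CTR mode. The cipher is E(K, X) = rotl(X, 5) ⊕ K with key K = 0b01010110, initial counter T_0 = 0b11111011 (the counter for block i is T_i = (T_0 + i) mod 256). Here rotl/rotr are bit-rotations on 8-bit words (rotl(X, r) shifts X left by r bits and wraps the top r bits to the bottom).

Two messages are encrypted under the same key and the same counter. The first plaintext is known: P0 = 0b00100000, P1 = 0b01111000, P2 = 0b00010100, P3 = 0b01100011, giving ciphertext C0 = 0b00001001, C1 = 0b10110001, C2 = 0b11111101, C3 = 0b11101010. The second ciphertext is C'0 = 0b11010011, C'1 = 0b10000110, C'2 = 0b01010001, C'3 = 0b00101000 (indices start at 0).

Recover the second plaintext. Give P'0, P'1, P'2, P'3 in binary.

In CTR with a reused counter, both messages share the same keystream S_i, so C_i ⊕ C'_i = P_i ⊕ P'_i and thus P'_i = P_i ⊕ C_i ⊕ C'_i.
P'0: 0b00100000 ⊕ 0b00001001 ⊕ 0b11010011 = 0b11111010.
P'1: 0b01111000 ⊕ 0b10110001 ⊕ 0b10000110 = 0b01001111.
P'2: 0b00010100 ⊕ 0b11111101 ⊕ 0b01010001 = 0b10111000.
P'3: 0b01100011 ⊕ 0b11101010 ⊕ 0b00101000 = 0b10100001.

P'0 = 0b11111010, P'1 = 0b01001111, P'2 = 0b10111000, P'3 = 0b10100001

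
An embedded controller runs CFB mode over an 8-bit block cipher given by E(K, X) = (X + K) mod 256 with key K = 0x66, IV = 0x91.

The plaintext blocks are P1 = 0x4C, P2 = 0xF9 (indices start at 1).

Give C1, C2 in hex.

C1 = 0xBB, C2 = 0xD8

CFB encryption: C_i = P_i ⊕ E(K, C_{i−1}), with C_{0} = IV.
C1: E(K, 0x91) = 0xF7; 0x4C ⊕ 0xF7 = 0xBB.
C2: E(K, 0xBB) = 0x21; 0xF9 ⊕ 0x21 = 0xD8.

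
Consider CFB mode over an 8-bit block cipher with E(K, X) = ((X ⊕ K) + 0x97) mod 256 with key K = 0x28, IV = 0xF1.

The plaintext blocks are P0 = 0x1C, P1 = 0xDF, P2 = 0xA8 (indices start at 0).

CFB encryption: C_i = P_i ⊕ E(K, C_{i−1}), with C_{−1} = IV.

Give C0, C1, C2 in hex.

C0 = 0x6C, C1 = 0x04, C2 = 0x6B

C0: E(K, 0xF1) = 0x70; 0x1C ⊕ 0x70 = 0x6C.
C1: E(K, 0x6C) = 0xDB; 0xDF ⊕ 0xDB = 0x04.
C2: E(K, 0x04) = 0xC3; 0xA8 ⊕ 0xC3 = 0x6B.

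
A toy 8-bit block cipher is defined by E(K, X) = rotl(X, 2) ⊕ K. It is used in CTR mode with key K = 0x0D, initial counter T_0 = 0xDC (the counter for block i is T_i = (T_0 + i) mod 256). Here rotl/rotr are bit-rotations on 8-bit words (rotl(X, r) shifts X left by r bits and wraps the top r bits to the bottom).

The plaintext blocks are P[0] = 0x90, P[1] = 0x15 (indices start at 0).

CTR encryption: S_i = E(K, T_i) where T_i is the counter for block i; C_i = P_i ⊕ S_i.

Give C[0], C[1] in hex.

C[0] = 0xEE, C[1] = 0x6F

C[0]: T = 0xDC, S = E(K, T) = 0x7E; 0x90 ⊕ 0x7E = 0xEE.
C[1]: T = 0xDD, S = E(K, T) = 0x7A; 0x15 ⊕ 0x7A = 0x6F.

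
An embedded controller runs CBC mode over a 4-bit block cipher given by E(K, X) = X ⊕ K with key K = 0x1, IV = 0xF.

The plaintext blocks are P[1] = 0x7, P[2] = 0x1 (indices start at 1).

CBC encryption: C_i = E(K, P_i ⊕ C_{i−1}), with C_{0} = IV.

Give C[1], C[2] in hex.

C[1] = 0x9, C[2] = 0x9

C[1]: P[1] ⊕ 0xF = 0x8; E(K, 0x8) = 0x9.
C[2]: P[2] ⊕ 0x9 = 0x8; E(K, 0x8) = 0x9.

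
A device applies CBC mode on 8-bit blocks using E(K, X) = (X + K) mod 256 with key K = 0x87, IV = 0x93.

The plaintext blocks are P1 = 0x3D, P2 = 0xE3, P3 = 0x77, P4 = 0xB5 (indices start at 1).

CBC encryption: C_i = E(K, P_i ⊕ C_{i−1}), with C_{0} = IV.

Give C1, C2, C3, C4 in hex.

C1: P1 ⊕ 0x93 = 0xAE; E(K, 0xAE) = 0x35.
C2: P2 ⊕ 0x35 = 0xD6; E(K, 0xD6) = 0x5D.
C3: P3 ⊕ 0x5D = 0x2A; E(K, 0x2A) = 0xB1.
C4: P4 ⊕ 0xB1 = 0x04; E(K, 0x04) = 0x8B.

C1 = 0x35, C2 = 0x5D, C3 = 0xB1, C4 = 0x8B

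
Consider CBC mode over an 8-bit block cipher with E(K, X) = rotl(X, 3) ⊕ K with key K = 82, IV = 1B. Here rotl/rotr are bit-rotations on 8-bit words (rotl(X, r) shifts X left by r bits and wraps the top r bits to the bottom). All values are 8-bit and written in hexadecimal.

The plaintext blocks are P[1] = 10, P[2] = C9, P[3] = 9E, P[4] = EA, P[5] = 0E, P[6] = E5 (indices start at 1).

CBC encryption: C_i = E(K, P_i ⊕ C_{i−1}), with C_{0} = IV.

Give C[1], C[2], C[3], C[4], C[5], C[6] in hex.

C[1] = DA, C[2] = 1A, C[3] = A6, C[4] = E0, C[5] = F5, C[6] = 02

C[1]: P[1] ⊕ 1B = 0B; E(K, 0B) = DA.
C[2]: P[2] ⊕ DA = 13; E(K, 13) = 1A.
C[3]: P[3] ⊕ 1A = 84; E(K, 84) = A6.
C[4]: P[4] ⊕ A6 = 4C; E(K, 4C) = E0.
C[5]: P[5] ⊕ E0 = EE; E(K, EE) = F5.
C[6]: P[6] ⊕ F5 = 10; E(K, 10) = 02.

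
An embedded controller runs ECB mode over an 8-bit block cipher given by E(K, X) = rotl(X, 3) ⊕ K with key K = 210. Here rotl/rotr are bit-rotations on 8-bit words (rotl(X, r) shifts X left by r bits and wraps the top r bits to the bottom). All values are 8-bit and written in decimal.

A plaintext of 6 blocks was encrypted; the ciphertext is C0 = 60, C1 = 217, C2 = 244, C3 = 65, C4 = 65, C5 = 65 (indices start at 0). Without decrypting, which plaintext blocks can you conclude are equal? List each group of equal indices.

ECB encrypts each block independently with the same key, so equal ciphertext blocks imply equal plaintext blocks.
C3 = C4 = C5 = 65, so P3 = P4 = P5.

P3 = P4 = P5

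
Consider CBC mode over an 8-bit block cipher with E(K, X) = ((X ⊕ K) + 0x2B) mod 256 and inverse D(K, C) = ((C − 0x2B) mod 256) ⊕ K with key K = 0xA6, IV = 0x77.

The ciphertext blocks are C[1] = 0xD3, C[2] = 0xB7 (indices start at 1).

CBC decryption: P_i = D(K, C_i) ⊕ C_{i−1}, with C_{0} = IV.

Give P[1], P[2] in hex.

P[1]: D(K, 0xD3) = 0x0E; 0x0E ⊕ 0x77 = 0x79.
P[2]: D(K, 0xB7) = 0x2A; 0x2A ⊕ 0xD3 = 0xF9.

P[1] = 0x79, P[2] = 0xF9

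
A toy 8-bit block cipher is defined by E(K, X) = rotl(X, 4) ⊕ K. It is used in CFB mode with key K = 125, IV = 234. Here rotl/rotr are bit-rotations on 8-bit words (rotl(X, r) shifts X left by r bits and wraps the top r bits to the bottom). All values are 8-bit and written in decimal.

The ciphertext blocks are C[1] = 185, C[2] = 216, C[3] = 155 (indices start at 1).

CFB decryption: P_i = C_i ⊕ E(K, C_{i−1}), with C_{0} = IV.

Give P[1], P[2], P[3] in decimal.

P[1]: E(K, 234) = 211; 185 ⊕ 211 = 106.
P[2]: E(K, 185) = 230; 216 ⊕ 230 = 62.
P[3]: E(K, 216) = 240; 155 ⊕ 240 = 107.

P[1] = 106, P[2] = 62, P[3] = 107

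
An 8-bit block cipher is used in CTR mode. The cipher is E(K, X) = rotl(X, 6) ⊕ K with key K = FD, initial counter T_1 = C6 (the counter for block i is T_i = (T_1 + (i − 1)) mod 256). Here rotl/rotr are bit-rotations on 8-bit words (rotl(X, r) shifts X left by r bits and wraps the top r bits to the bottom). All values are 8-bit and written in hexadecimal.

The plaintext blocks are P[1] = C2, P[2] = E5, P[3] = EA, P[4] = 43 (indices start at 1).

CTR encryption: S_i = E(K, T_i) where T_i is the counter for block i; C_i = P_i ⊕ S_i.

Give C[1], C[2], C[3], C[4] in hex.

C[1]: T = C6, S = E(K, T) = 4C; C2 ⊕ 4C = 8E.
C[2]: T = C7, S = E(K, T) = 0C; E5 ⊕ 0C = E9.
C[3]: T = C8, S = E(K, T) = CF; EA ⊕ CF = 25.
C[4]: T = C9, S = E(K, T) = 8F; 43 ⊕ 8F = CC.

C[1] = 8E, C[2] = E9, C[3] = 25, C[4] = CC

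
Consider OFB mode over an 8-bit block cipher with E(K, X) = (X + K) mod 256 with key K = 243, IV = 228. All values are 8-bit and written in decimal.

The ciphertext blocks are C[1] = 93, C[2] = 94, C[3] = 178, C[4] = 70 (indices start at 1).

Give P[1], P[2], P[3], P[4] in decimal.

P[1] = 138, P[2] = 148, P[3] = 15, P[4] = 246

OFB decryption: S_i = E(K, S_{i−1}) with S_{0} = IV; P_i = C_i ⊕ S_i.
P[1]: S = E(K, 228) = 215; 93 ⊕ 215 = 138.
P[2]: S = E(K, 215) = 202; 94 ⊕ 202 = 148.
P[3]: S = E(K, 202) = 189; 178 ⊕ 189 = 15.
P[4]: S = E(K, 189) = 176; 70 ⊕ 176 = 246.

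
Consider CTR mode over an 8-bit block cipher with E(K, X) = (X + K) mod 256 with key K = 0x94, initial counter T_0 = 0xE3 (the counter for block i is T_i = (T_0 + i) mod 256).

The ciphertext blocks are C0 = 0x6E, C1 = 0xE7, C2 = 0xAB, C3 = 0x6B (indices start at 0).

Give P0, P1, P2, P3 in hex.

CTR decryption: S_i = E(K, T_i) where T_i is the counter for block i; P_i = C_i ⊕ S_i.
P0: T = 0xE3, S = E(K, T) = 0x77; 0x6E ⊕ 0x77 = 0x19.
P1: T = 0xE4, S = E(K, T) = 0x78; 0xE7 ⊕ 0x78 = 0x9F.
P2: T = 0xE5, S = E(K, T) = 0x79; 0xAB ⊕ 0x79 = 0xD2.
P3: T = 0xE6, S = E(K, T) = 0x7A; 0x6B ⊕ 0x7A = 0x11.

P0 = 0x19, P1 = 0x9F, P2 = 0xD2, P3 = 0x11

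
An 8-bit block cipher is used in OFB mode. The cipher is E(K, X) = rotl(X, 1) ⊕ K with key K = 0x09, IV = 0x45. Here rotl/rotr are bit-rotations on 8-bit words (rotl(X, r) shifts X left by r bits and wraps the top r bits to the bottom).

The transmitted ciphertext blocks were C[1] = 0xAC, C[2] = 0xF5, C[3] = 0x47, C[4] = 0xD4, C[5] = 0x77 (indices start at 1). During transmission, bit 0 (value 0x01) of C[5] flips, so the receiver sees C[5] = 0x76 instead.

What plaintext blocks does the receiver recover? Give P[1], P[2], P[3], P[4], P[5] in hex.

OFB decryption: S_i = E(K, S_{i−1}) with S_{0} = IV; P_i = C_i ⊕ S_i.
Only C[5] changed, to 0x76. In OFB, a change in C_i flips the same bit in P_i only; the keystream is unaffected. Decrypting the received ciphertext:
P[1]: S = E(K, 0x45) = 0x83; 0xAC ⊕ 0x83 = 0x2F.
P[2]: S = E(K, 0x83) = 0x0E; 0xF5 ⊕ 0x0E = 0xFB.
P[3]: S = E(K, 0x0E) = 0x15; 0x47 ⊕ 0x15 = 0x52.
P[4]: S = E(K, 0x15) = 0x23; 0xD4 ⊕ 0x23 = 0xF7.
P[5]: S = E(K, 0x23) = 0x4F; 0x76 ⊕ 0x4F = 0x39.
Blocks that differ from the original plaintext: P[5].

P[1] = 0x2F, P[2] = 0xFB, P[3] = 0x52, P[4] = 0xF7, P[5] = 0x39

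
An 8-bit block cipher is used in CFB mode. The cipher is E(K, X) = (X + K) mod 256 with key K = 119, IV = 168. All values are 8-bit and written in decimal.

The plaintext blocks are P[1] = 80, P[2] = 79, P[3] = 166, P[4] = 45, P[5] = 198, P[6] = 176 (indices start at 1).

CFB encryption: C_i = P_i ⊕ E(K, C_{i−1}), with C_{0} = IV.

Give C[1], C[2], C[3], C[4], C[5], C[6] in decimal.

C[1] = 79, C[2] = 137, C[3] = 166, C[4] = 48, C[5] = 97, C[6] = 104

C[1]: E(K, 168) = 31; 80 ⊕ 31 = 79.
C[2]: E(K, 79) = 198; 79 ⊕ 198 = 137.
C[3]: E(K, 137) = 0; 166 ⊕ 0 = 166.
C[4]: E(K, 166) = 29; 45 ⊕ 29 = 48.
C[5]: E(K, 48) = 167; 198 ⊕ 167 = 97.
C[6]: E(K, 97) = 216; 176 ⊕ 216 = 104.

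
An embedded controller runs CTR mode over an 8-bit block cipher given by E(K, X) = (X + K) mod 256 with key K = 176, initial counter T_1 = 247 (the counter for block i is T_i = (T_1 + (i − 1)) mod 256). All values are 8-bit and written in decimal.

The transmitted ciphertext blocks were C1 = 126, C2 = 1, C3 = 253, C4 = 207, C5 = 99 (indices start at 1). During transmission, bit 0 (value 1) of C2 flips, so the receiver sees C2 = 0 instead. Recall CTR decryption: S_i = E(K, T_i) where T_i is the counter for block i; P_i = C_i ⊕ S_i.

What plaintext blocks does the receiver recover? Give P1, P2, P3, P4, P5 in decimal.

Only C2 changed, to 0. In CTR, a change in C_i flips the same bit in P_i only; the keystream is unaffected. Decrypting the received ciphertext:
P1: T = 247, S = E(K, T) = 167; 126 ⊕ 167 = 217.
P2: T = 248, S = E(K, T) = 168; 0 ⊕ 168 = 168.
P3: T = 249, S = E(K, T) = 169; 253 ⊕ 169 = 84.
P4: T = 250, S = E(K, T) = 170; 207 ⊕ 170 = 101.
P5: T = 251, S = E(K, T) = 171; 99 ⊕ 171 = 200.
Blocks that differ from the original plaintext: P2.

P1 = 217, P2 = 168, P3 = 84, P4 = 101, P5 = 200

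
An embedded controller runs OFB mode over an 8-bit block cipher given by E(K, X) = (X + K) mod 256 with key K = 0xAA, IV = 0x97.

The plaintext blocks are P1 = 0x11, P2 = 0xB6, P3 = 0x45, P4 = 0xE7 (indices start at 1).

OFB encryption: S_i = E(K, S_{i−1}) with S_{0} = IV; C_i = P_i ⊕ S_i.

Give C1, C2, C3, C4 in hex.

C1: S = E(K, 0x97) = 0x41; 0x11 ⊕ 0x41 = 0x50.
C2: S = E(K, 0x41) = 0xEB; 0xB6 ⊕ 0xEB = 0x5D.
C3: S = E(K, 0xEB) = 0x95; 0x45 ⊕ 0x95 = 0xD0.
C4: S = E(K, 0x95) = 0x3F; 0xE7 ⊕ 0x3F = 0xD8.

C1 = 0x50, C2 = 0x5D, C3 = 0xD0, C4 = 0xD8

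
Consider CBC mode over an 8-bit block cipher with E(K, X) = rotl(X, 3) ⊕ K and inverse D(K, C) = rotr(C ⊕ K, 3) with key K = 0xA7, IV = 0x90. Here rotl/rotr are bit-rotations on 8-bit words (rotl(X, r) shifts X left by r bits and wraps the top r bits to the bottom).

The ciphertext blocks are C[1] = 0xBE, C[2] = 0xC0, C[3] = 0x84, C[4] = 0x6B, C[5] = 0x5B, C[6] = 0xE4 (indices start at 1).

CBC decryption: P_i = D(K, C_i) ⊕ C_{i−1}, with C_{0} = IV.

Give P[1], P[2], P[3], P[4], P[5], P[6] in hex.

P[1]: D(K, 0xBE) = 0x23; 0x23 ⊕ 0x90 = 0xB3.
P[2]: D(K, 0xC0) = 0xEC; 0xEC ⊕ 0xBE = 0x52.
P[3]: D(K, 0x84) = 0x64; 0x64 ⊕ 0xC0 = 0xA4.
P[4]: D(K, 0x6B) = 0x99; 0x99 ⊕ 0x84 = 0x1D.
P[5]: D(K, 0x5B) = 0x9F; 0x9F ⊕ 0x6B = 0xF4.
P[6]: D(K, 0xE4) = 0x68; 0x68 ⊕ 0x5B = 0x33.

P[1] = 0xB3, P[2] = 0x52, P[3] = 0xA4, P[4] = 0x1D, P[5] = 0xF4, P[6] = 0x33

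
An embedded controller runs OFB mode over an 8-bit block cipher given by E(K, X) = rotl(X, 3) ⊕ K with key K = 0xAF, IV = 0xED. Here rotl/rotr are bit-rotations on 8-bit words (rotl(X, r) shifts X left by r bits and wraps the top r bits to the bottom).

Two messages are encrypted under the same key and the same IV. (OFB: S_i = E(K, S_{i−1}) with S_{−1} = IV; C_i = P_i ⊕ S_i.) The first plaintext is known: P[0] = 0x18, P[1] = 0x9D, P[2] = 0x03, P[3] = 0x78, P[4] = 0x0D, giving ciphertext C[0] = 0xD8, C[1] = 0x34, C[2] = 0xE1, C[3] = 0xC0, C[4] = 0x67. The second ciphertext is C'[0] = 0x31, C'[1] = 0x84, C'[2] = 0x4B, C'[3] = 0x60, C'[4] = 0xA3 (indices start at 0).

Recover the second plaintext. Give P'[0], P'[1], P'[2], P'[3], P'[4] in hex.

In OFB with a reused IV, both messages share the same keystream S_i, so C_i ⊕ C'_i = P_i ⊕ P'_i and thus P'_i = P_i ⊕ C_i ⊕ C'_i.
P'[0]: 0x18 ⊕ 0xD8 ⊕ 0x31 = 0xF1.
P'[1]: 0x9D ⊕ 0x34 ⊕ 0x84 = 0x2D.
P'[2]: 0x03 ⊕ 0xE1 ⊕ 0x4B = 0xA9.
P'[3]: 0x78 ⊕ 0xC0 ⊕ 0x60 = 0xD8.
P'[4]: 0x0D ⊕ 0x67 ⊕ 0xA3 = 0xC9.

P'[0] = 0xF1, P'[1] = 0x2D, P'[2] = 0xA9, P'[3] = 0xD8, P'[4] = 0xC9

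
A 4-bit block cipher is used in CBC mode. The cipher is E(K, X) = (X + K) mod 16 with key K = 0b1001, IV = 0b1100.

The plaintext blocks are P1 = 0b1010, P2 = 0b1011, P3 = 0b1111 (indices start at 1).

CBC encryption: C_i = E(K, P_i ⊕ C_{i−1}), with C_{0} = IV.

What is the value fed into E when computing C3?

0b0010

C1: P1 ⊕ 0b1100 = 0b0110; E(K, 0b0110) = 0b1111.
C2: P2 ⊕ 0b1111 = 0b0100; E(K, 0b0100) = 0b1101.
C3: P3 ⊕ 0b1101 = 0b0010; E(K, 0b0010) = 0b1011.
So the input to E for block 3 is 0b0010.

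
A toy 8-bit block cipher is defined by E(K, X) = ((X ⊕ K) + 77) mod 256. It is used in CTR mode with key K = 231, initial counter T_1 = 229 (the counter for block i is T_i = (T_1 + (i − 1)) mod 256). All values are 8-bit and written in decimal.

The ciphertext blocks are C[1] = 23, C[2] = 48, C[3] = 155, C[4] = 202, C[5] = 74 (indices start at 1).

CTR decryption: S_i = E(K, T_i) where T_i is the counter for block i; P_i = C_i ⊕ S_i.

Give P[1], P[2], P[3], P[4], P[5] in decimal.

P[1]: T = 229, S = E(K, T) = 79; 23 ⊕ 79 = 88.
P[2]: T = 230, S = E(K, T) = 78; 48 ⊕ 78 = 126.
P[3]: T = 231, S = E(K, T) = 77; 155 ⊕ 77 = 214.
P[4]: T = 232, S = E(K, T) = 92; 202 ⊕ 92 = 150.
P[5]: T = 233, S = E(K, T) = 91; 74 ⊕ 91 = 17.

P[1] = 88, P[2] = 126, P[3] = 214, P[4] = 150, P[5] = 17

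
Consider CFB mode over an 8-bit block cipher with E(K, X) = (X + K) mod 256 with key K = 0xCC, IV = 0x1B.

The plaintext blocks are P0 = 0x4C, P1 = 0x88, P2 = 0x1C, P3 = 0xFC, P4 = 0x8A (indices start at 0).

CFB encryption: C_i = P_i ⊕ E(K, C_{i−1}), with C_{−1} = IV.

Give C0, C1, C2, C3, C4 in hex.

C0 = 0xAB, C1 = 0xFF, C2 = 0xD7, C3 = 0x5F, C4 = 0xA1

C0: E(K, 0x1B) = 0xE7; 0x4C ⊕ 0xE7 = 0xAB.
C1: E(K, 0xAB) = 0x77; 0x88 ⊕ 0x77 = 0xFF.
C2: E(K, 0xFF) = 0xCB; 0x1C ⊕ 0xCB = 0xD7.
C3: E(K, 0xD7) = 0xA3; 0xFC ⊕ 0xA3 = 0x5F.
C4: E(K, 0x5F) = 0x2B; 0x8A ⊕ 0x2B = 0xA1.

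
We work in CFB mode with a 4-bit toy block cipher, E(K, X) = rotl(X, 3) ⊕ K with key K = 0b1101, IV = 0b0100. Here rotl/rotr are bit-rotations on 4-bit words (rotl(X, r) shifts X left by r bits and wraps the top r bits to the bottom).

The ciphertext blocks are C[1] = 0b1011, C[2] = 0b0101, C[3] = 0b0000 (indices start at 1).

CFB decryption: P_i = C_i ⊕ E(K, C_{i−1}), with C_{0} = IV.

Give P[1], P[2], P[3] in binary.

P[1] = 0b0100, P[2] = 0b0101, P[3] = 0b0111

P[1]: E(K, 0b0100) = 0b1111; 0b1011 ⊕ 0b1111 = 0b0100.
P[2]: E(K, 0b1011) = 0b0000; 0b0101 ⊕ 0b0000 = 0b0101.
P[3]: E(K, 0b0101) = 0b0111; 0b0000 ⊕ 0b0111 = 0b0111.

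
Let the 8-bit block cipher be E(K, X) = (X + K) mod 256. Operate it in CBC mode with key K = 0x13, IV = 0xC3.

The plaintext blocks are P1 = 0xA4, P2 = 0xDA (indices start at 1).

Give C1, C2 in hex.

CBC encryption: C_i = E(K, P_i ⊕ C_{i−1}), with C_{0} = IV.
C1: P1 ⊕ 0xC3 = 0x67; E(K, 0x67) = 0x7A.
C2: P2 ⊕ 0x7A = 0xA0; E(K, 0xA0) = 0xB3.

C1 = 0x7A, C2 = 0xB3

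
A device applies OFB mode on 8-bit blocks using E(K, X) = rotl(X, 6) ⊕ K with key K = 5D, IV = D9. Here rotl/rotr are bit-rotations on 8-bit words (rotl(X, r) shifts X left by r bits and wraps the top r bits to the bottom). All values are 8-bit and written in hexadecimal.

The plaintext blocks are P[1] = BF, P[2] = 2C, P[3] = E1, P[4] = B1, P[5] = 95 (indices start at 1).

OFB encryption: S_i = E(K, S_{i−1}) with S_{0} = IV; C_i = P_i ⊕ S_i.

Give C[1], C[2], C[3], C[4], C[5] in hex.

C[1]: S = E(K, D9) = 2B; BF ⊕ 2B = 94.
C[2]: S = E(K, 2B) = 97; 2C ⊕ 97 = BB.
C[3]: S = E(K, 97) = B8; E1 ⊕ B8 = 59.
C[4]: S = E(K, B8) = 73; B1 ⊕ 73 = C2.
C[5]: S = E(K, 73) = 81; 95 ⊕ 81 = 14.

C[1] = 94, C[2] = BB, C[3] = 59, C[4] = C2, C[5] = 14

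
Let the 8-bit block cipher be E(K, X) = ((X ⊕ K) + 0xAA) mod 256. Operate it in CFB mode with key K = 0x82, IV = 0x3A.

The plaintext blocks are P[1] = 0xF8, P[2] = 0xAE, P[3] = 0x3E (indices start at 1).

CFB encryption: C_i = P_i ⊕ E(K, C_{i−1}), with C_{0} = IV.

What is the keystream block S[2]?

0xC2

C[1]: E(K, 0x3A) = 0x62; 0xF8 ⊕ 0x62 = 0x9A.
C[2]: E(K, 0x9A) = 0xC2; 0xAE ⊕ 0xC2 = 0x6C.
So S[2] = 0xC2.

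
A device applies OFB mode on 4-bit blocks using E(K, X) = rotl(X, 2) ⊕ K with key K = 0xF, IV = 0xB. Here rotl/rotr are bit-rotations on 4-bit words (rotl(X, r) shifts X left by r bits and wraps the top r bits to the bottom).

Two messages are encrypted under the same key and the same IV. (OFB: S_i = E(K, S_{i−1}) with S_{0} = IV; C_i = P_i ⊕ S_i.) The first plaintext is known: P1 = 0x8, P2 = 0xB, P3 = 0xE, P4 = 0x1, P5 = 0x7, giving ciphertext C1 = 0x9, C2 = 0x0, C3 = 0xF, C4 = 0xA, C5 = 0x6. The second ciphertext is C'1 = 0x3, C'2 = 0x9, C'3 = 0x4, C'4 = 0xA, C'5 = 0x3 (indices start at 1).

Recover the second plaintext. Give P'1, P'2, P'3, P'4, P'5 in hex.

P'1 = 0x2, P'2 = 0x2, P'3 = 0x5, P'4 = 0x1, P'5 = 0x2

In OFB with a reused IV, both messages share the same keystream S_i, so C_i ⊕ C'_i = P_i ⊕ P'_i and thus P'_i = P_i ⊕ C_i ⊕ C'_i.
P'1: 0x8 ⊕ 0x9 ⊕ 0x3 = 0x2.
P'2: 0xB ⊕ 0x0 ⊕ 0x9 = 0x2.
P'3: 0xE ⊕ 0xF ⊕ 0x4 = 0x5.
P'4: 0x1 ⊕ 0xA ⊕ 0xA = 0x1.
P'5: 0x7 ⊕ 0x6 ⊕ 0x3 = 0x2.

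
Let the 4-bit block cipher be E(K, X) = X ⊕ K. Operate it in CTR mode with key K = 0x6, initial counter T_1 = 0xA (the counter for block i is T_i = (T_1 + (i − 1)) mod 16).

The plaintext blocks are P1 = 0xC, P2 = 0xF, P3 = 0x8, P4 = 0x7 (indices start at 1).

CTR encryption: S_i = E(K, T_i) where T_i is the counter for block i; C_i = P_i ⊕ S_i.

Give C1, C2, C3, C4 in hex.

C1: T = 0xA, S = E(K, T) = 0xC; 0xC ⊕ 0xC = 0x0.
C2: T = 0xB, S = E(K, T) = 0xD; 0xF ⊕ 0xD = 0x2.
C3: T = 0xC, S = E(K, T) = 0xA; 0x8 ⊕ 0xA = 0x2.
C4: T = 0xD, S = E(K, T) = 0xB; 0x7 ⊕ 0xB = 0xC.

C1 = 0x0, C2 = 0x2, C3 = 0x2, C4 = 0xC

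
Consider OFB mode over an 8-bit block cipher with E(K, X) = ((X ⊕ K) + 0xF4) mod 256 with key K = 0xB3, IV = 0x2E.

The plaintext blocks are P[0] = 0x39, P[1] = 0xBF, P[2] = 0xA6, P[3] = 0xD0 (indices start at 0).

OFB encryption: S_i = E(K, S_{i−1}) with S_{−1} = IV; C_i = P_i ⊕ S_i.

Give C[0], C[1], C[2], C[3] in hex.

C[0]: S = E(K, 0x2E) = 0x91; 0x39 ⊕ 0x91 = 0xA8.
C[1]: S = E(K, 0x91) = 0x16; 0xBF ⊕ 0x16 = 0xA9.
C[2]: S = E(K, 0x16) = 0x99; 0xA6 ⊕ 0x99 = 0x3F.
C[3]: S = E(K, 0x99) = 0x1E; 0xD0 ⊕ 0x1E = 0xCE.

C[0] = 0xA8, C[1] = 0xA9, C[2] = 0x3F, C[3] = 0xCE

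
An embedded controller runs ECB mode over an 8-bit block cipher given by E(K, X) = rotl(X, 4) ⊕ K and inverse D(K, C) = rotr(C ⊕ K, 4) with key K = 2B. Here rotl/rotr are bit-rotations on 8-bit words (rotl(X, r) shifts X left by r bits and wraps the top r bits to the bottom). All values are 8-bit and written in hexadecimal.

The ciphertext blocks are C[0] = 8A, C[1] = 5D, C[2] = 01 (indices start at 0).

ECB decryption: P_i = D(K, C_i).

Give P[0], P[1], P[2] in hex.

P[0]: D(K, 8A) = 1A.
P[1]: D(K, 5D) = 67.
P[2]: D(K, 01) = A2.

P[0] = 1A, P[1] = 67, P[2] = A2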